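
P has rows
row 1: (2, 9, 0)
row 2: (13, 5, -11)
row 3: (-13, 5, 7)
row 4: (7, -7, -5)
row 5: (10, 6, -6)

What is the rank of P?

3

Row reduce to echelon form.
R2 ← R2 − (13/2)·R1: [0, -107/2, -11]
R3 ← R3 + (13/2)·R1: [0, 127/2, 7]
R4 ← R4 − (7/2)·R1: [0, -77/2, -5]
R5 ← R5 − (5)·R1: [0, -39, -6]
R3 ← R3 + (127/107)·R2: [0, 0, -648/107]
R4 ← R4 − (77/107)·R2: [0, 0, 312/107]
R5 ← R5 − (78/107)·R2: [0, 0, 216/107]
R4 ← R4 + (13/27)·R3: [0, 0, 0]
R5 ← R5 + (1/3)·R3: [0, 0, 0]
Echelon form has 3 nonzero rows, so rank(P) = 3.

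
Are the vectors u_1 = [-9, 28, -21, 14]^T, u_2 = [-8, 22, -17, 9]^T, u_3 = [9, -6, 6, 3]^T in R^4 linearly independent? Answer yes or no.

Form the matrix with these vectors as rows and row reduce.
R2 ← R2 − (8/9)·R1: [0, -26/9, 5/3, -31/9]
R3 ← R3 + R1: [0, 22, -15, 17]
R3 ← R3 + (99/13)·R2: [0, 0, -30/13, -120/13]
3 nonzero rows, so the 3 vectors span a space of dimension 3.
Since 3 = 3, the vectors are linearly independent.

yes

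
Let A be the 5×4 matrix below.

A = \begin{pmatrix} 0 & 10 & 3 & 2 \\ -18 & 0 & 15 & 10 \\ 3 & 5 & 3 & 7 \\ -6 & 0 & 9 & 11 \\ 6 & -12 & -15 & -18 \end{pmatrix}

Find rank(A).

3

Row reduce to echelon form.
Swap R1 ↔ R2
R3 ← R3 + (1/6)·R1: [0, 5, 11/2, 26/3]
R4 ← R4 − (1/3)·R1: [0, 0, 4, 23/3]
R5 ← R5 + (1/3)·R1: [0, -12, -10, -44/3]
R3 ← R3 − (1/2)·R2: [0, 0, 4, 23/3]
R5 ← R5 + (6/5)·R2: [0, 0, -32/5, -184/15]
R4 ← R4 − R3: [0, 0, 0, 0]
R5 ← R5 + (8/5)·R3: [0, 0, 0, 0]
Echelon form has 3 nonzero rows, so rank(A) = 3.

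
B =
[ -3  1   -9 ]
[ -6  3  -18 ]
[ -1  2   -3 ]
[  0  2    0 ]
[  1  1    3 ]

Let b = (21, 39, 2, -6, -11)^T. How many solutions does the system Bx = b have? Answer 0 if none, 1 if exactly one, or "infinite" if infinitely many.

Row reduce the augmented matrix [B | b].
R2 ← R2 − (2)·R1: [0, 1, 0, -3]
R3 ← R3 − (1/3)·R1: [0, 5/3, 0, -5]
R5 ← R5 + (1/3)·R1: [0, 4/3, 0, -4]
R3 ← R3 − (5/3)·R2: [0, 0, 0, 0]
R4 ← R4 − (2)·R2: [0, 0, 0, 0]
R5 ← R5 − (4/3)·R2: [0, 0, 0, 0]
The echelon form has 2 nonzero rows, and every pivot lies in the first 3 columns, so rank(B) = rank([B|b]) = 2.
The system is consistent.
rank = 2 < 3 unknowns, so there are infinitely many solutions.

infinite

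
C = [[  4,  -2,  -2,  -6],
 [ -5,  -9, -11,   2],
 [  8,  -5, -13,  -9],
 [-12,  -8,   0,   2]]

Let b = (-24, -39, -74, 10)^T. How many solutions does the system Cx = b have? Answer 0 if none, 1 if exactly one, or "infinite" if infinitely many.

Row reduce the augmented matrix [C | b].
R2 ← R2 + (5/4)·R1: [0, -23/2, -27/2, -11/2, -69]
R3 ← R3 − (2)·R1: [0, -1, -9, 3, -26]
R4 ← R4 + (3)·R1: [0, -14, -6, -16, -62]
R3 ← R3 − (2/23)·R2: [0, 0, -180/23, 80/23, -20]
R4 ← R4 − (28/23)·R2: [0, 0, 240/23, -214/23, 22]
R4 ← R4 + (4/3)·R3: [0, 0, 0, -14/3, -14/3]
The echelon form has 4 nonzero rows, and every pivot lies in the first 4 columns, so rank(C) = rank([C|b]) = 4.
The system is consistent.
rank = 4 = number of unknowns, so the solution is unique.

1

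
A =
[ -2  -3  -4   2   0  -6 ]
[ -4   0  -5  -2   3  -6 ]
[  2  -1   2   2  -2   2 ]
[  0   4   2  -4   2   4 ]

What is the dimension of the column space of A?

2

Row reduce to echelon form.
R2 ← R2 − (2)·R1: [0, 6, 3, -6, 3, 6]
R3 ← R3 + R1: [0, -4, -2, 4, -2, -4]
R3 ← R3 + (2/3)·R2: [0, 0, 0, 0, 0, 0]
R4 ← R4 − (2/3)·R2: [0, 0, 0, 0, 0, 0]
Echelon form has 2 nonzero rows, so rank(A) = 2.
The column space has dimension equal to the rank: 2.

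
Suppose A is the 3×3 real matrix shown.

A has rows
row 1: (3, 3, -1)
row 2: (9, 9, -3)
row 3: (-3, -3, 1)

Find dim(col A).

Row reduce to echelon form.
R2 ← R2 − (3)·R1: [0, 0, 0]
R3 ← R3 + R1: [0, 0, 0]
Echelon form has 1 nonzero row, so rank(A) = 1.
The column space has dimension equal to the rank: 1.

1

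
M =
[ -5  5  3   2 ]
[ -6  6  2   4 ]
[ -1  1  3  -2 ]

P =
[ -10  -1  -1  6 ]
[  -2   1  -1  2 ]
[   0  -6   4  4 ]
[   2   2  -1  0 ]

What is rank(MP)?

2

First compute MP:
[[ 44,  -4,  10,  -8],
 [ 56,   8,   4, -16],
 [  4, -20,  14,   8]]
Now row reduce the product.
R2 ← R2 − (14/11)·R1: [0, 144/11, -96/11, -64/11]
R3 ← R3 − (1/11)·R1: [0, -216/11, 144/11, 96/11]
R3 ← R3 + (3/2)·R2: [0, 0, 0, 0]
2 nonzero rows, so rank(MP) = 2.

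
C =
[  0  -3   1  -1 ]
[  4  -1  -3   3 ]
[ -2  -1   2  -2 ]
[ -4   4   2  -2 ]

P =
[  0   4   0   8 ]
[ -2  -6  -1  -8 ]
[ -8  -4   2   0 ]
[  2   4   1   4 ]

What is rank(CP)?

First compute CP:
[[ -4,  10,   4,  20],
 [ 32,  46,  -2,  52],
 [-18, -18,   3, -16],
 [-28, -56,  -2, -72]]
Now row reduce the product.
R2 ← R2 + (8)·R1: [0, 126, 30, 212]
R3 ← R3 − (9/2)·R1: [0, -63, -15, -106]
R4 ← R4 − (7)·R1: [0, -126, -30, -212]
R3 ← R3 + (1/2)·R2: [0, 0, 0, 0]
R4 ← R4 + R2: [0, 0, 0, 0]
2 nonzero rows, so rank(CP) = 2.

2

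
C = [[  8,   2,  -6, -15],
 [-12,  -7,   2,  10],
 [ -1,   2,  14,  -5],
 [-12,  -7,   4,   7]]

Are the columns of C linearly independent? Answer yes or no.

yes

Row reduce C to echelon form.
R2 ← R2 + (3/2)·R1: [0, -4, -7, -25/2]
R3 ← R3 + (1/8)·R1: [0, 9/4, 53/4, -55/8]
R4 ← R4 + (3/2)·R1: [0, -4, -5, -31/2]
R3 ← R3 + (9/16)·R2: [0, 0, 149/16, -445/32]
R4 ← R4 − R2: [0, 0, 2, -3]
R4 ← R4 − (32/149)·R3: [0, 0, 0, -2/149]
4 pivots among 4 columns.
Every column is a pivot column, so the columns are linearly independent.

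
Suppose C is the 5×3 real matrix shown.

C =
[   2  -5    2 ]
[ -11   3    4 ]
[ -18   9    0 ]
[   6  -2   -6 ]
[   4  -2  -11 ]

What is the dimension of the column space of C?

3

Row reduce to echelon form.
R2 ← R2 + (11/2)·R1: [0, -49/2, 15]
R3 ← R3 + (9)·R1: [0, -36, 18]
R4 ← R4 − (3)·R1: [0, 13, -12]
R5 ← R5 − (2)·R1: [0, 8, -15]
R3 ← R3 − (72/49)·R2: [0, 0, -198/49]
R4 ← R4 + (26/49)·R2: [0, 0, -198/49]
R5 ← R5 + (16/49)·R2: [0, 0, -495/49]
R4 ← R4 − R3: [0, 0, 0]
R5 ← R5 − (5/2)·R3: [0, 0, 0]
Echelon form has 3 nonzero rows, so rank(C) = 3.
The column space has dimension equal to the rank: 3.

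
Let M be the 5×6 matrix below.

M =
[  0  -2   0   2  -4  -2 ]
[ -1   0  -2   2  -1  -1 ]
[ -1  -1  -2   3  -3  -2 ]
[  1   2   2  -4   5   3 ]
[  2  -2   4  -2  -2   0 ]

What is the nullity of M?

4

Row reduce to echelon form.
Swap R1 ↔ R2
R3 ← R3 − R1: [0, -1, 0, 1, -2, -1]
R4 ← R4 + R1: [0, 2, 0, -2, 4, 2]
R5 ← R5 + (2)·R1: [0, -2, 0, 2, -4, -2]
R3 ← R3 − (1/2)·R2: [0, 0, 0, 0, 0, 0]
R4 ← R4 + R2: [0, 0, 0, 0, 0, 0]
R5 ← R5 − R2: [0, 0, 0, 0, 0, 0]
2 nonzero rows, so rank(M) = 2.
M has 6 columns; by rank–nullity, nullity = 6 − 2 = 4.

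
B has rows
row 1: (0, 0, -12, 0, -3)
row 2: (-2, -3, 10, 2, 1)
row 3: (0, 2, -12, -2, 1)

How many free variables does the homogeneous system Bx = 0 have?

Row reduce to echelon form.
Swap R1 ↔ R2
Swap R2 ↔ R3
3 nonzero rows, so rank(B) = 3.
B has 5 columns; by rank–nullity, nullity = 5 − 3 = 2.

2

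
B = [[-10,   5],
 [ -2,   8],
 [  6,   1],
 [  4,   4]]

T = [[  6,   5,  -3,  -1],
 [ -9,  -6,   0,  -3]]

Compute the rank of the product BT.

2

First compute BT:
[[-105, -80,  30,  -5],
 [-84, -58,   6, -22],
 [ 27,  24, -18,  -9],
 [-12,  -4, -12, -16]]
Now row reduce the product.
R2 ← R2 − (4/5)·R1: [0, 6, -18, -18]
R3 ← R3 + (9/35)·R1: [0, 24/7, -72/7, -72/7]
R4 ← R4 − (4/35)·R1: [0, 36/7, -108/7, -108/7]
R3 ← R3 − (4/7)·R2: [0, 0, 0, 0]
R4 ← R4 − (6/7)·R2: [0, 0, 0, 0]
2 nonzero rows, so rank(BT) = 2.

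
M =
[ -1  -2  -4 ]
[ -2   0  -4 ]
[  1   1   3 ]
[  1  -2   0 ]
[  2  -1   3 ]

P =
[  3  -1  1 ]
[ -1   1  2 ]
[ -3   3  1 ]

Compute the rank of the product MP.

First compute MP:
[[ 11, -13,  -9],
 [  6, -10,  -6],
 [ -7,   9,   6],
 [  5,  -3,  -3],
 [ -2,   6,   3]]
Now row reduce the product.
R2 ← R2 − (6/11)·R1: [0, -32/11, -12/11]
R3 ← R3 + (7/11)·R1: [0, 8/11, 3/11]
R4 ← R4 − (5/11)·R1: [0, 32/11, 12/11]
R5 ← R5 + (2/11)·R1: [0, 40/11, 15/11]
R3 ← R3 + (1/4)·R2: [0, 0, 0]
R4 ← R4 + R2: [0, 0, 0]
R5 ← R5 + (5/4)·R2: [0, 0, 0]
2 nonzero rows, so rank(MP) = 2.

2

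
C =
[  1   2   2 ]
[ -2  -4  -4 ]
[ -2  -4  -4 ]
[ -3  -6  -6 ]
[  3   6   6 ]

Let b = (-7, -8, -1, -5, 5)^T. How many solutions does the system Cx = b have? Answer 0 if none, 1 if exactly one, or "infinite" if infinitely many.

Row reduce the augmented matrix [C | b].
R2 ← R2 + (2)·R1: [0, 0, 0, -22]
R3 ← R3 + (2)·R1: [0, 0, 0, -15]
R4 ← R4 + (3)·R1: [0, 0, 0, -26]
R5 ← R5 − (3)·R1: [0, 0, 0, 26]
R3 ← R3 − (15/22)·R2: [0, 0, 0, 0]
R4 ← R4 − (13/11)·R2: [0, 0, 0, 0]
R5 ← R5 + (13/11)·R2: [0, 0, 0, 0]
The echelon form has 2 nonzero rows; the last pivot sits in the augmented column, so rank(C) = 1 but rank([C|b]) = 2.
Since the ranks differ, the system is inconsistent.
It has no solutions.

0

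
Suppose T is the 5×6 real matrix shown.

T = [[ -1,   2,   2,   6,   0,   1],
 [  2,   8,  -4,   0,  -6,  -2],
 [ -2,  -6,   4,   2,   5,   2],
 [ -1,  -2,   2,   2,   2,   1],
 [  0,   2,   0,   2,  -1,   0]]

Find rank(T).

Row reduce to echelon form.
R2 ← R2 + (2)·R1: [0, 12, 0, 12, -6, 0]
R3 ← R3 − (2)·R1: [0, -10, 0, -10, 5, 0]
R4 ← R4 − R1: [0, -4, 0, -4, 2, 0]
R3 ← R3 + (5/6)·R2: [0, 0, 0, 0, 0, 0]
R4 ← R4 + (1/3)·R2: [0, 0, 0, 0, 0, 0]
R5 ← R5 − (1/6)·R2: [0, 0, 0, 0, 0, 0]
Echelon form has 2 nonzero rows, so rank(T) = 2.

2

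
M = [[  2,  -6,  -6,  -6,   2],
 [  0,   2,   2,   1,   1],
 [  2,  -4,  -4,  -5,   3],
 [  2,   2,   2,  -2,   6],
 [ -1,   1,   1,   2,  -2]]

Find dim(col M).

Row reduce to echelon form.
R3 ← R3 − R1: [0, 2, 2, 1, 1]
R4 ← R4 − R1: [0, 8, 8, 4, 4]
R5 ← R5 + (1/2)·R1: [0, -2, -2, -1, -1]
R3 ← R3 − R2: [0, 0, 0, 0, 0]
R4 ← R4 − (4)·R2: [0, 0, 0, 0, 0]
R5 ← R5 + R2: [0, 0, 0, 0, 0]
Echelon form has 2 nonzero rows, so rank(M) = 2.
The column space has dimension equal to the rank: 2.

2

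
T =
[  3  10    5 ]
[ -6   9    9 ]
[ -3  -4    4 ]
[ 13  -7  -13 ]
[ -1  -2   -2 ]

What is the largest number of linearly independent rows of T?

Row reduce to echelon form.
R2 ← R2 + (2)·R1: [0, 29, 19]
R3 ← R3 + R1: [0, 6, 9]
R4 ← R4 − (13/3)·R1: [0, -151/3, -104/3]
R5 ← R5 + (1/3)·R1: [0, 4/3, -1/3]
R3 ← R3 − (6/29)·R2: [0, 0, 147/29]
R4 ← R4 + (151/87)·R2: [0, 0, -49/29]
R5 ← R5 − (4/87)·R2: [0, 0, -35/29]
R4 ← R4 + (1/3)·R3: [0, 0, 0]
R5 ← R5 + (5/21)·R3: [0, 0, 0]
Echelon form has 3 nonzero rows, so rank(T) = 3.
The rank gives the maximum number of linearly independent rows: 3.

3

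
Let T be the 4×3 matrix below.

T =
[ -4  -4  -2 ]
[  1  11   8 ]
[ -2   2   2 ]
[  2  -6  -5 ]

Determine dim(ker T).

Row reduce to echelon form.
R2 ← R2 + (1/4)·R1: [0, 10, 15/2]
R3 ← R3 − (1/2)·R1: [0, 4, 3]
R4 ← R4 + (1/2)·R1: [0, -8, -6]
R3 ← R3 − (2/5)·R2: [0, 0, 0]
R4 ← R4 + (4/5)·R2: [0, 0, 0]
2 nonzero rows, so rank(T) = 2.
T has 3 columns; by rank–nullity, nullity = 3 − 2 = 1.

1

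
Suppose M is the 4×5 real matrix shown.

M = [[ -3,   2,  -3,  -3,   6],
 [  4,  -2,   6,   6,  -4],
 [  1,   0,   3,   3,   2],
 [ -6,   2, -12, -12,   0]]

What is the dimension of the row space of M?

Row reduce to echelon form.
R2 ← R2 + (4/3)·R1: [0, 2/3, 2, 2, 4]
R3 ← R3 + (1/3)·R1: [0, 2/3, 2, 2, 4]
R4 ← R4 − (2)·R1: [0, -2, -6, -6, -12]
R3 ← R3 − R2: [0, 0, 0, 0, 0]
R4 ← R4 + (3)·R2: [0, 0, 0, 0, 0]
Echelon form has 2 nonzero rows, so rank(M) = 2.
The row space has dimension equal to the rank: 2.

2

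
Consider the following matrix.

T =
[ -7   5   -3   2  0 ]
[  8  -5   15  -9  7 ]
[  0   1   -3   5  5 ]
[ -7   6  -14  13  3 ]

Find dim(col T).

Row reduce to echelon form.
R2 ← R2 + (8/7)·R1: [0, 5/7, 81/7, -47/7, 7]
R4 ← R4 − R1: [0, 1, -11, 11, 3]
R3 ← R3 − (7/5)·R2: [0, 0, -96/5, 72/5, -24/5]
R4 ← R4 − (7/5)·R2: [0, 0, -136/5, 102/5, -34/5]
R4 ← R4 − (17/12)·R3: [0, 0, 0, 0, 0]
Echelon form has 3 nonzero rows, so rank(T) = 3.
The column space has dimension equal to the rank: 3.

3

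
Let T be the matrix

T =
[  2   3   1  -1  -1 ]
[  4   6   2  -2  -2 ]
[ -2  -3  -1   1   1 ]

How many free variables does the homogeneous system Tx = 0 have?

Row reduce to echelon form.
R2 ← R2 − (2)·R1: [0, 0, 0, 0, 0]
R3 ← R3 + R1: [0, 0, 0, 0, 0]
1 nonzero row, so rank(T) = 1.
T has 5 columns; by rank–nullity, nullity = 5 − 1 = 4.

4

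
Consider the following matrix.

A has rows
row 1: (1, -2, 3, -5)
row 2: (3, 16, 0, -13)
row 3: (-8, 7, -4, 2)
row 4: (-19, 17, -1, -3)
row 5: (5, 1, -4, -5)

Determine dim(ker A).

Row reduce to echelon form.
R2 ← R2 − (3)·R1: [0, 22, -9, 2]
R3 ← R3 + (8)·R1: [0, -9, 20, -38]
R4 ← R4 + (19)·R1: [0, -21, 56, -98]
R5 ← R5 − (5)·R1: [0, 11, -19, 20]
R3 ← R3 + (9/22)·R2: [0, 0, 359/22, -409/11]
R4 ← R4 + (21/22)·R2: [0, 0, 1043/22, -1057/11]
R5 ← R5 − (1/2)·R2: [0, 0, -29/2, 19]
R4 ← R4 − (1043/359)·R3: [0, 0, 0, 4284/359]
R5 ← R5 + (319/359)·R3: [0, 0, 0, -5040/359]
R5 ← R5 + (20/17)·R4: [0, 0, 0, 0]
4 nonzero rows, so rank(A) = 4.
A has 4 columns; by rank–nullity, nullity = 4 − 4 = 0.

0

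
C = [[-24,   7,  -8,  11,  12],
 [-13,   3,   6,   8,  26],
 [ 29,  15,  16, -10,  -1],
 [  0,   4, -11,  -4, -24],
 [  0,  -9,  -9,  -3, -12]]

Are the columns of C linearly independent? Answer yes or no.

Row reduce C to echelon form.
R2 ← R2 − (13/24)·R1: [0, -19/24, 31/3, 49/24, 39/2]
R3 ← R3 + (29/24)·R1: [0, 563/24, 19/3, 79/24, 27/2]
R3 ← R3 + (563/19)·R2: [0, 0, 5938/19, 1212/19, 11235/19]
R4 ← R4 + (96/19)·R2: [0, 0, 783/19, 120/19, 1416/19]
R5 ← R5 − (216/19)·R2: [0, 0, -2403/19, -498/19, -4440/19]
R4 ← R4 − (783/5938)·R3: [0, 0, 0, -6222/2969, -20463/5938]
R5 ← R5 + (2403/5938)·R3: [0, 0, 0, -1176/2969, 33315/5938]
R5 ← R5 − (196/1037)·R4: [0, 0, 0, 0, 12987/2074]
5 pivots among 5 columns.
Every column is a pivot column, so the columns are linearly independent.

yes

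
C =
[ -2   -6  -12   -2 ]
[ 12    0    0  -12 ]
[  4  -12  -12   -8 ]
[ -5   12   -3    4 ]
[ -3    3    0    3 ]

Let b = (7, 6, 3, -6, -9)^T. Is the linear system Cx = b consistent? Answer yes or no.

no

Row reduce the augmented matrix [C | b].
R2 ← R2 + (6)·R1: [0, -36, -72, -24, 48]
R3 ← R3 + (2)·R1: [0, -24, -36, -12, 17]
R4 ← R4 − (5/2)·R1: [0, 27, 27, 9, -47/2]
R5 ← R5 − (3/2)·R1: [0, 12, 18, 6, -39/2]
R3 ← R3 − (2/3)·R2: [0, 0, 12, 4, -15]
R4 ← R4 + (3/4)·R2: [0, 0, -27, -9, 25/2]
R5 ← R5 + (1/3)·R2: [0, 0, -6, -2, -7/2]
R4 ← R4 + (9/4)·R3: [0, 0, 0, 0, -85/4]
R5 ← R5 + (1/2)·R3: [0, 0, 0, 0, -11]
R5 ← R5 − (44/85)·R4: [0, 0, 0, 0, 0]
The echelon form has 4 nonzero rows; the last pivot sits in the augmented column, so rank(C) = 3 but rank([C|b]) = 4.
Since the ranks differ, the system is inconsistent.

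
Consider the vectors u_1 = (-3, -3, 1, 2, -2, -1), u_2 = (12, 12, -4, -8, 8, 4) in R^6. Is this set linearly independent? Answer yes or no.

Form the matrix with these vectors as rows and row reduce.
R2 ← R2 + (4)·R1: [0, 0, 0, 0, 0, 0]
1 nonzero row, so the 2 vectors span a space of dimension 1.
Since 1 < 2, the vectors are linearly dependent.

no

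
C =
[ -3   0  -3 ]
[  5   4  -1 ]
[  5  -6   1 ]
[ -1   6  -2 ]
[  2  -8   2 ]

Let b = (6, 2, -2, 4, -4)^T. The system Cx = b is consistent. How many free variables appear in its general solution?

Row reduce the augmented matrix [C | b].
R2 ← R2 + (5/3)·R1: [0, 4, -6, 12]
R3 ← R3 + (5/3)·R1: [0, -6, -4, 8]
R4 ← R4 − (1/3)·R1: [0, 6, -1, 2]
R5 ← R5 + (2/3)·R1: [0, -8, 0, 0]
R3 ← R3 + (3/2)·R2: [0, 0, -13, 26]
R4 ← R4 − (3/2)·R2: [0, 0, 8, -16]
R5 ← R5 + (2)·R2: [0, 0, -12, 24]
R4 ← R4 + (8/13)·R3: [0, 0, 0, 0]
R5 ← R5 − (12/13)·R3: [0, 0, 0, 0]
The echelon form has 3 nonzero rows, and every pivot lies in the first 3 columns, so rank(C) = rank([C|b]) = 3.
The system is consistent.
Free variables = (unknowns) − (rank) = 3 − 3 = 0.

0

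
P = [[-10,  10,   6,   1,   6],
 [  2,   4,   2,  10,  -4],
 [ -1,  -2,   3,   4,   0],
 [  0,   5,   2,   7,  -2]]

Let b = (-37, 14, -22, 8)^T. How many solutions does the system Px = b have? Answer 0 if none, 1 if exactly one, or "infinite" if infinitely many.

infinite

Row reduce the augmented matrix [P | b].
R2 ← R2 + (1/5)·R1: [0, 6, 16/5, 51/5, -14/5, 33/5]
R3 ← R3 − (1/10)·R1: [0, -3, 12/5, 39/10, -3/5, -183/10]
R3 ← R3 + (1/2)·R2: [0, 0, 4, 9, -2, -15]
R4 ← R4 − (5/6)·R2: [0, 0, -2/3, -3/2, 1/3, 5/2]
R4 ← R4 + (1/6)·R3: [0, 0, 0, 0, 0, 0]
The echelon form has 3 nonzero rows, and every pivot lies in the first 5 columns, so rank(P) = rank([P|b]) = 3.
The system is consistent.
rank = 3 < 5 unknowns, so there are infinitely many solutions.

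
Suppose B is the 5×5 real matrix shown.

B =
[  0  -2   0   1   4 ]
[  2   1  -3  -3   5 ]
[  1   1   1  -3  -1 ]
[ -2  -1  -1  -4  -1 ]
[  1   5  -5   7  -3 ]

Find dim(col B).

4

Row reduce to echelon form.
Swap R1 ↔ R2
R3 ← R3 − (1/2)·R1: [0, 1/2, 5/2, -3/2, -7/2]
R4 ← R4 + R1: [0, 0, -4, -7, 4]
R5 ← R5 − (1/2)·R1: [0, 9/2, -7/2, 17/2, -11/2]
R3 ← R3 + (1/4)·R2: [0, 0, 5/2, -5/4, -5/2]
R5 ← R5 + (9/4)·R2: [0, 0, -7/2, 43/4, 7/2]
R4 ← R4 + (8/5)·R3: [0, 0, 0, -9, 0]
R5 ← R5 + (7/5)·R3: [0, 0, 0, 9, 0]
R5 ← R5 + R4: [0, 0, 0, 0, 0]
Echelon form has 4 nonzero rows, so rank(B) = 4.
The column space has dimension equal to the rank: 4.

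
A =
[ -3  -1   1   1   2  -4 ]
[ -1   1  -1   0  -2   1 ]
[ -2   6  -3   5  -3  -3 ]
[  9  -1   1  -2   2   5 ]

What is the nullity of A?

3

Row reduce to echelon form.
R2 ← R2 − (1/3)·R1: [0, 4/3, -4/3, -1/3, -8/3, 7/3]
R3 ← R3 − (2/3)·R1: [0, 20/3, -11/3, 13/3, -13/3, -1/3]
R4 ← R4 + (3)·R1: [0, -4, 4, 1, 8, -7]
R3 ← R3 − (5)·R2: [0, 0, 3, 6, 9, -12]
R4 ← R4 + (3)·R2: [0, 0, 0, 0, 0, 0]
3 nonzero rows, so rank(A) = 3.
A has 6 columns; by rank–nullity, nullity = 6 − 3 = 3.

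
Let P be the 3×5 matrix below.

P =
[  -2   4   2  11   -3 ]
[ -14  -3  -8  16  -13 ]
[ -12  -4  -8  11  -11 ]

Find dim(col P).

3

Row reduce to echelon form.
R2 ← R2 − (7)·R1: [0, -31, -22, -61, 8]
R3 ← R3 − (6)·R1: [0, -28, -20, -55, 7]
R3 ← R3 − (28/31)·R2: [0, 0, -4/31, 3/31, -7/31]
Echelon form has 3 nonzero rows, so rank(P) = 3.
The column space has dimension equal to the rank: 3.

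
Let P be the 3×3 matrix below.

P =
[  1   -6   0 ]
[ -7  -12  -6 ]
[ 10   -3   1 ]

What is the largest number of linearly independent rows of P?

3

Row reduce to echelon form.
R2 ← R2 + (7)·R1: [0, -54, -6]
R3 ← R3 − (10)·R1: [0, 57, 1]
R3 ← R3 + (19/18)·R2: [0, 0, -16/3]
Echelon form has 3 nonzero rows, so rank(P) = 3.
The rank gives the maximum number of linearly independent rows: 3.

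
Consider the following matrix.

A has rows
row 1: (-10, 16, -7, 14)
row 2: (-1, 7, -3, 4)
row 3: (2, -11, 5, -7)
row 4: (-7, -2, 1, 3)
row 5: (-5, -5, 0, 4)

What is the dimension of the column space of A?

3

Row reduce to echelon form.
R2 ← R2 − (1/10)·R1: [0, 27/5, -23/10, 13/5]
R3 ← R3 + (1/5)·R1: [0, -39/5, 18/5, -21/5]
R4 ← R4 − (7/10)·R1: [0, -66/5, 59/10, -34/5]
R5 ← R5 − (1/2)·R1: [0, -13, 7/2, -3]
R3 ← R3 + (13/9)·R2: [0, 0, 5/18, -4/9]
R4 ← R4 + (22/9)·R2: [0, 0, 5/18, -4/9]
R5 ← R5 + (65/27)·R2: [0, 0, -55/27, 88/27]
R4 ← R4 − R3: [0, 0, 0, 0]
R5 ← R5 + (22/3)·R3: [0, 0, 0, 0]
Echelon form has 3 nonzero rows, so rank(A) = 3.
The column space has dimension equal to the rank: 3.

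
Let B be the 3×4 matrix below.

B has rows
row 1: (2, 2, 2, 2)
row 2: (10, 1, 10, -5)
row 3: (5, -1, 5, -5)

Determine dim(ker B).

Row reduce to echelon form.
R2 ← R2 − (5)·R1: [0, -9, 0, -15]
R3 ← R3 − (5/2)·R1: [0, -6, 0, -10]
R3 ← R3 − (2/3)·R2: [0, 0, 0, 0]
2 nonzero rows, so rank(B) = 2.
B has 4 columns; by rank–nullity, nullity = 4 − 2 = 2.

2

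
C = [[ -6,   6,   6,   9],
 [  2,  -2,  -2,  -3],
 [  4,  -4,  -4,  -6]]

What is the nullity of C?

3

Row reduce to echelon form.
R2 ← R2 + (1/3)·R1: [0, 0, 0, 0]
R3 ← R3 + (2/3)·R1: [0, 0, 0, 0]
1 nonzero row, so rank(C) = 1.
C has 4 columns; by rank–nullity, nullity = 4 − 1 = 3.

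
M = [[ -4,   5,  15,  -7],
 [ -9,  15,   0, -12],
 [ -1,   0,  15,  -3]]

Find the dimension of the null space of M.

Row reduce to echelon form.
R2 ← R2 − (9/4)·R1: [0, 15/4, -135/4, 15/4]
R3 ← R3 − (1/4)·R1: [0, -5/4, 45/4, -5/4]
R3 ← R3 + (1/3)·R2: [0, 0, 0, 0]
2 nonzero rows, so rank(M) = 2.
M has 4 columns; by rank–nullity, nullity = 4 − 2 = 2.

2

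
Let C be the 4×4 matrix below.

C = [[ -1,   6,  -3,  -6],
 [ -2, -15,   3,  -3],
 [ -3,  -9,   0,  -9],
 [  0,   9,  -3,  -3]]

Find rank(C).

2

Row reduce to echelon form.
R2 ← R2 − (2)·R1: [0, -27, 9, 9]
R3 ← R3 − (3)·R1: [0, -27, 9, 9]
R3 ← R3 − R2: [0, 0, 0, 0]
R4 ← R4 + (1/3)·R2: [0, 0, 0, 0]
Echelon form has 2 nonzero rows, so rank(C) = 2.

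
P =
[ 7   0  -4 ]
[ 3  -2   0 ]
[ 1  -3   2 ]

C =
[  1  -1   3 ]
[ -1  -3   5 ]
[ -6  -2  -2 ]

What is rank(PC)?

2

First compute PC:
[[ 31,   1,  29],
 [  5,   3,  -1],
 [ -8,   4, -16]]
Now row reduce the product.
R2 ← R2 − (5/31)·R1: [0, 88/31, -176/31]
R3 ← R3 + (8/31)·R1: [0, 132/31, -264/31]
R3 ← R3 − (3/2)·R2: [0, 0, 0]
2 nonzero rows, so rank(PC) = 2.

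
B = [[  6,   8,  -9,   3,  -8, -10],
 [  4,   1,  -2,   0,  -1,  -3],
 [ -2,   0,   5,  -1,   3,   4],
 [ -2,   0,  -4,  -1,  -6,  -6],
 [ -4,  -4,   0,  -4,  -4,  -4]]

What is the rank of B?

5

Row reduce to echelon form.
R2 ← R2 − (2/3)·R1: [0, -13/3, 4, -2, 13/3, 11/3]
R3 ← R3 + (1/3)·R1: [0, 8/3, 2, 0, 1/3, 2/3]
R4 ← R4 + (1/3)·R1: [0, 8/3, -7, 0, -26/3, -28/3]
R5 ← R5 + (2/3)·R1: [0, 4/3, -6, -2, -28/3, -32/3]
R3 ← R3 + (8/13)·R2: [0, 0, 58/13, -16/13, 3, 38/13]
R4 ← R4 + (8/13)·R2: [0, 0, -59/13, -16/13, -6, -92/13]
R5 ← R5 + (4/13)·R2: [0, 0, -62/13, -34/13, -8, -124/13]
R4 ← R4 + (59/58)·R3: [0, 0, 0, -72/29, -171/58, -119/29]
R5 ← R5 + (31/29)·R3: [0, 0, 0, -114/29, -139/29, -186/29]
R5 ← R5 − (19/12)·R4: [0, 0, 0, 0, -1/8, 1/12]
Echelon form has 5 nonzero rows, so rank(B) = 5.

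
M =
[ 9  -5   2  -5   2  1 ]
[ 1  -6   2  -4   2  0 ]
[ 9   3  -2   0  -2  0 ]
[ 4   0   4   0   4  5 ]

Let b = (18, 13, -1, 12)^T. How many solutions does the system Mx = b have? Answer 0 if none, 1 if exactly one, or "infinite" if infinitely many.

Row reduce the augmented matrix [M | b].
R2 ← R2 − (1/9)·R1: [0, -49/9, 16/9, -31/9, 16/9, -1/9, 11]
R3 ← R3 − R1: [0, 8, -4, 5, -4, -1, -19]
R4 ← R4 − (4/9)·R1: [0, 20/9, 28/9, 20/9, 28/9, 41/9, 4]
R3 ← R3 + (72/49)·R2: [0, 0, -68/49, -3/49, -68/49, -57/49, -139/49]
R4 ← R4 + (20/49)·R2: [0, 0, 188/49, 40/49, 188/49, 221/49, 416/49]
R4 ← R4 + (47/17)·R3: [0, 0, 0, 11/17, 0, 22/17, 11/17]
The echelon form has 4 nonzero rows, and every pivot lies in the first 6 columns, so rank(M) = rank([M|b]) = 4.
The system is consistent.
rank = 4 < 6 unknowns, so there are infinitely many solutions.

infinite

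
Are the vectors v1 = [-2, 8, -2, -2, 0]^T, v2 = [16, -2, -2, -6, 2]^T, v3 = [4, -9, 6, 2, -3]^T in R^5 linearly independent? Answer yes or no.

yes

Form the matrix with these vectors as rows and row reduce.
R2 ← R2 + (8)·R1: [0, 62, -18, -22, 2]
R3 ← R3 + (2)·R1: [0, 7, 2, -2, -3]
R3 ← R3 − (7/62)·R2: [0, 0, 125/31, 15/31, -100/31]
3 nonzero rows, so the 3 vectors span a space of dimension 3.
Since 3 = 3, the vectors are linearly independent.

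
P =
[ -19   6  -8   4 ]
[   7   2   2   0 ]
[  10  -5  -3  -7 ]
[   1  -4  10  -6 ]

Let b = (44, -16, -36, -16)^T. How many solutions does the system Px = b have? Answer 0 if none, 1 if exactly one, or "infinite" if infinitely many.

1

Row reduce the augmented matrix [P | b].
R2 ← R2 + (7/19)·R1: [0, 80/19, -18/19, 28/19, 4/19]
R3 ← R3 + (10/19)·R1: [0, -35/19, -137/19, -93/19, -244/19]
R4 ← R4 + (1/19)·R1: [0, -70/19, 182/19, -110/19, -260/19]
R3 ← R3 + (7/16)·R2: [0, 0, -61/8, -17/4, -51/4]
R4 ← R4 + (7/8)·R2: [0, 0, 35/4, -9/2, -27/2]
R4 ← R4 + (70/61)·R3: [0, 0, 0, -572/61, -1716/61]
The echelon form has 4 nonzero rows, and every pivot lies in the first 4 columns, so rank(P) = rank([P|b]) = 4.
The system is consistent.
rank = 4 = number of unknowns, so the solution is unique.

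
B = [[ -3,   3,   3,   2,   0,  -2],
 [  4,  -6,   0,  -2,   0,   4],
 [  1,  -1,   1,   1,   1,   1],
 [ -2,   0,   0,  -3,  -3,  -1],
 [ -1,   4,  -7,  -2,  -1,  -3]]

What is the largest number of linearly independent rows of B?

3

Row reduce to echelon form.
R2 ← R2 + (4/3)·R1: [0, -2, 4, 2/3, 0, 4/3]
R3 ← R3 + (1/3)·R1: [0, 0, 2, 5/3, 1, 1/3]
R4 ← R4 − (2/3)·R1: [0, -2, -2, -13/3, -3, 1/3]
R5 ← R5 − (1/3)·R1: [0, 3, -8, -8/3, -1, -7/3]
R4 ← R4 − R2: [0, 0, -6, -5, -3, -1]
R5 ← R5 + (3/2)·R2: [0, 0, -2, -5/3, -1, -1/3]
R4 ← R4 + (3)·R3: [0, 0, 0, 0, 0, 0]
R5 ← R5 + R3: [0, 0, 0, 0, 0, 0]
Echelon form has 3 nonzero rows, so rank(B) = 3.
The rank gives the maximum number of linearly independent rows: 3.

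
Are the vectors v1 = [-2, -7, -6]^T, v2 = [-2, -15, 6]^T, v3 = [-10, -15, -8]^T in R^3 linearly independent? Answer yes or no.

Form the matrix with these vectors as rows and row reduce.
R2 ← R2 − R1: [0, -8, 12]
R3 ← R3 − (5)·R1: [0, 20, 22]
R3 ← R3 + (5/2)·R2: [0, 0, 52]
3 nonzero rows, so the 3 vectors span a space of dimension 3.
Since 3 = 3, the vectors are linearly independent.

yes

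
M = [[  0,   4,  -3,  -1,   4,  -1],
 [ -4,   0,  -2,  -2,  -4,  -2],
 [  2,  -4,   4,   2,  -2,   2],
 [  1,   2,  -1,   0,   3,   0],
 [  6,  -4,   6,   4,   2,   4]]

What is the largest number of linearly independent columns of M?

Row reduce to echelon form.
Swap R1 ↔ R2
R3 ← R3 + (1/2)·R1: [0, -4, 3, 1, -4, 1]
R4 ← R4 + (1/4)·R1: [0, 2, -3/2, -1/2, 2, -1/2]
R5 ← R5 + (3/2)·R1: [0, -4, 3, 1, -4, 1]
R3 ← R3 + R2: [0, 0, 0, 0, 0, 0]
R4 ← R4 − (1/2)·R2: [0, 0, 0, 0, 0, 0]
R5 ← R5 + R2: [0, 0, 0, 0, 0, 0]
Echelon form has 2 nonzero rows, so rank(M) = 2.
The rank gives the maximum number of linearly independent columns: 2.

2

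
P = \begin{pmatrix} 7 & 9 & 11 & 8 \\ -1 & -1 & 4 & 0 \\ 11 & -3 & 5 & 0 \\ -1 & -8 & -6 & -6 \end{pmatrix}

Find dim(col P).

Row reduce to echelon form.
R2 ← R2 + (1/7)·R1: [0, 2/7, 39/7, 8/7]
R3 ← R3 − (11/7)·R1: [0, -120/7, -86/7, -88/7]
R4 ← R4 + (1/7)·R1: [0, -47/7, -31/7, -34/7]
R3 ← R3 + (60)·R2: [0, 0, 322, 56]
R4 ← R4 + (47/2)·R2: [0, 0, 253/2, 22]
R4 ← R4 − (11/28)·R3: [0, 0, 0, 0]
Echelon form has 3 nonzero rows, so rank(P) = 3.
The column space has dimension equal to the rank: 3.

3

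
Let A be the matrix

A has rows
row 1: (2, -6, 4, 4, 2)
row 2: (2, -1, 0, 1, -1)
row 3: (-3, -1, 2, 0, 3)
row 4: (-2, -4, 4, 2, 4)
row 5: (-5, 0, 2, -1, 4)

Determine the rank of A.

Row reduce to echelon form.
R2 ← R2 − R1: [0, 5, -4, -3, -3]
R3 ← R3 + (3/2)·R1: [0, -10, 8, 6, 6]
R4 ← R4 + R1: [0, -10, 8, 6, 6]
R5 ← R5 + (5/2)·R1: [0, -15, 12, 9, 9]
R3 ← R3 + (2)·R2: [0, 0, 0, 0, 0]
R4 ← R4 + (2)·R2: [0, 0, 0, 0, 0]
R5 ← R5 + (3)·R2: [0, 0, 0, 0, 0]
Echelon form has 2 nonzero rows, so rank(A) = 2.

2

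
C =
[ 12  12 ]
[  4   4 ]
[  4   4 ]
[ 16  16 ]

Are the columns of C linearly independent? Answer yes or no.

Row reduce C to echelon form.
R2 ← R2 − (1/3)·R1: [0, 0]
R3 ← R3 − (1/3)·R1: [0, 0]
R4 ← R4 − (4/3)·R1: [0, 0]
1 pivot among 2 columns.
Only 1 < 2 pivot columns, so the columns are linearly dependent.

no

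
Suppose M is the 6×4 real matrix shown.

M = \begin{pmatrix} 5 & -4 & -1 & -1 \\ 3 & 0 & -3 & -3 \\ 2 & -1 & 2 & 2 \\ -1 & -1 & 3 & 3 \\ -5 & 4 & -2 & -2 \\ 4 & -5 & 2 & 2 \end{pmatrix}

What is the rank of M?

3

Row reduce to echelon form.
R2 ← R2 − (3/5)·R1: [0, 12/5, -12/5, -12/5]
R3 ← R3 − (2/5)·R1: [0, 3/5, 12/5, 12/5]
R4 ← R4 + (1/5)·R1: [0, -9/5, 14/5, 14/5]
R5 ← R5 + R1: [0, 0, -3, -3]
R6 ← R6 − (4/5)·R1: [0, -9/5, 14/5, 14/5]
R3 ← R3 − (1/4)·R2: [0, 0, 3, 3]
R4 ← R4 + (3/4)·R2: [0, 0, 1, 1]
R6 ← R6 + (3/4)·R2: [0, 0, 1, 1]
R4 ← R4 − (1/3)·R3: [0, 0, 0, 0]
R5 ← R5 + R3: [0, 0, 0, 0]
R6 ← R6 − (1/3)·R3: [0, 0, 0, 0]
Echelon form has 3 nonzero rows, so rank(M) = 3.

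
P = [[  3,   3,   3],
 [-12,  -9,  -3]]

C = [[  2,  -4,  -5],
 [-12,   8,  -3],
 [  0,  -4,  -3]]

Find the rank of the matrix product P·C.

First compute PC:
[[-30,   0, -33],
 [ 84, -12,  96]]
Now row reduce the product.
R2 ← R2 + (14/5)·R1: [0, -12, 18/5]
2 nonzero rows, so rank(PC) = 2.

2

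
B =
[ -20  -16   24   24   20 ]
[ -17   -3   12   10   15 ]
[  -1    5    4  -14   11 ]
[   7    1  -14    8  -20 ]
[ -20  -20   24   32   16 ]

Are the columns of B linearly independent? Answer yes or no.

no

Row reduce B to echelon form.
R2 ← R2 − (17/20)·R1: [0, 53/5, -42/5, -52/5, -2]
R3 ← R3 − (1/20)·R1: [0, 29/5, 14/5, -76/5, 10]
R4 ← R4 + (7/20)·R1: [0, -23/5, -28/5, 82/5, -13]
R5 ← R5 − R1: [0, -4, 0, 8, -4]
R3 ← R3 − (29/53)·R2: [0, 0, 392/53, -504/53, 588/53]
R4 ← R4 + (23/53)·R2: [0, 0, -490/53, 630/53, -735/53]
R5 ← R5 + (20/53)·R2: [0, 0, -168/53, 216/53, -252/53]
R4 ← R4 + (5/4)·R3: [0, 0, 0, 0, 0]
R5 ← R5 + (3/7)·R3: [0, 0, 0, 0, 0]
3 pivots among 5 columns.
Only 3 < 5 pivot columns, so the columns are linearly dependent.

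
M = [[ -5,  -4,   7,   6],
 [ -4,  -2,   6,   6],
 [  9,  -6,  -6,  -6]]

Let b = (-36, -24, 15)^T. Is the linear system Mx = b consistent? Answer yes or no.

Row reduce the augmented matrix [M | b].
R2 ← R2 − (4/5)·R1: [0, 6/5, 2/5, 6/5, 24/5]
R3 ← R3 + (9/5)·R1: [0, -66/5, 33/5, 24/5, -249/5]
R3 ← R3 + (11)·R2: [0, 0, 11, 18, 3]
The echelon form has 3 nonzero rows, and every pivot lies in the first 4 columns, so rank(M) = rank([M|b]) = 3.
The system is consistent.

yes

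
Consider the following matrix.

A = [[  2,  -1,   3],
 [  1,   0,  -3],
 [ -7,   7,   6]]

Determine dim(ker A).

0

Row reduce to echelon form.
R2 ← R2 − (1/2)·R1: [0, 1/2, -9/2]
R3 ← R3 + (7/2)·R1: [0, 7/2, 33/2]
R3 ← R3 − (7)·R2: [0, 0, 48]
3 nonzero rows, so rank(A) = 3.
A has 3 columns; by rank–nullity, nullity = 3 − 3 = 0.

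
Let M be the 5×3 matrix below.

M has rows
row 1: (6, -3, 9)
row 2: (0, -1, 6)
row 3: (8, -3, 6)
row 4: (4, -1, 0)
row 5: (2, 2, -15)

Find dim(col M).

Row reduce to echelon form.
R3 ← R3 − (4/3)·R1: [0, 1, -6]
R4 ← R4 − (2/3)·R1: [0, 1, -6]
R5 ← R5 − (1/3)·R1: [0, 3, -18]
R3 ← R3 + R2: [0, 0, 0]
R4 ← R4 + R2: [0, 0, 0]
R5 ← R5 + (3)·R2: [0, 0, 0]
Echelon form has 2 nonzero rows, so rank(M) = 2.
The column space has dimension equal to the rank: 2.

2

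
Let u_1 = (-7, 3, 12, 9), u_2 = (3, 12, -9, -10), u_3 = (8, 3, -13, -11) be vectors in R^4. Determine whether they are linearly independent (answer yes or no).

Form the matrix with these vectors as rows and row reduce.
R2 ← R2 + (3/7)·R1: [0, 93/7, -27/7, -43/7]
R3 ← R3 + (8/7)·R1: [0, 45/7, 5/7, -5/7]
R3 ← R3 − (15/31)·R2: [0, 0, 80/31, 70/31]
3 nonzero rows, so the 3 vectors span a space of dimension 3.
Since 3 = 3, the vectors are linearly independent.

yes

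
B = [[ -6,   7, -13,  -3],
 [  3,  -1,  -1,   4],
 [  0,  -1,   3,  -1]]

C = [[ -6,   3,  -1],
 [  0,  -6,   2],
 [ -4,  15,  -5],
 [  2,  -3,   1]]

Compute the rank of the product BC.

First compute BC:
[[ 82, -246,  82],
 [ -6, -12,   4],
 [-14,  54, -18]]
Now row reduce the product.
R2 ← R2 + (3/41)·R1: [0, -30, 10]
R3 ← R3 + (7/41)·R1: [0, 12, -4]
R3 ← R3 + (2/5)·R2: [0, 0, 0]
2 nonzero rows, so rank(BC) = 2.

2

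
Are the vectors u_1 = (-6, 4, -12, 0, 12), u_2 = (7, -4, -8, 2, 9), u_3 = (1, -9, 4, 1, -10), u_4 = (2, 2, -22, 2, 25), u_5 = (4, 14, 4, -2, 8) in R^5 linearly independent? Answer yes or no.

Form the matrix with these vectors as rows and row reduce.
R2 ← R2 + (7/6)·R1: [0, 2/3, -22, 2, 23]
R3 ← R3 + (1/6)·R1: [0, -25/3, 2, 1, -8]
R4 ← R4 + (1/3)·R1: [0, 10/3, -26, 2, 29]
R5 ← R5 + (2/3)·R1: [0, 50/3, -4, -2, 16]
R3 ← R3 + (25/2)·R2: [0, 0, -273, 26, 559/2]
R4 ← R4 − (5)·R2: [0, 0, 84, -8, -86]
R5 ← R5 − (25)·R2: [0, 0, 546, -52, -559]
R4 ← R4 + (4/13)·R3: [0, 0, 0, 0, 0]
R5 ← R5 + (2)·R3: [0, 0, 0, 0, 0]
3 nonzero rows, so the 5 vectors span a space of dimension 3.
Since 3 < 5, the vectors are linearly dependent.

no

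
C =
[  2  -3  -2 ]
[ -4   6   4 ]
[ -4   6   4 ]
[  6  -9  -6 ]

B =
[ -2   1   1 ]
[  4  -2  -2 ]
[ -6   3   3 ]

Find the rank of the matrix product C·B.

1

First compute CB:
[[ -4,   2,   2],
 [  8,  -4,  -4],
 [  8,  -4,  -4],
 [-12,   6,   6]]
Now row reduce the product.
R2 ← R2 + (2)·R1: [0, 0, 0]
R3 ← R3 + (2)·R1: [0, 0, 0]
R4 ← R4 − (3)·R1: [0, 0, 0]
1 nonzero row, so rank(CB) = 1.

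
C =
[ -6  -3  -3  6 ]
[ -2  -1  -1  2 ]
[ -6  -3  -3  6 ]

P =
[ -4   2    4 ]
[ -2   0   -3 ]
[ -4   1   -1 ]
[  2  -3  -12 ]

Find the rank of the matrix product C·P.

1

First compute CP:
[[ 54, -33, -84],
 [ 18, -11, -28],
 [ 54, -33, -84]]
Now row reduce the product.
R2 ← R2 − (1/3)·R1: [0, 0, 0]
R3 ← R3 − R1: [0, 0, 0]
1 nonzero row, so rank(CP) = 1.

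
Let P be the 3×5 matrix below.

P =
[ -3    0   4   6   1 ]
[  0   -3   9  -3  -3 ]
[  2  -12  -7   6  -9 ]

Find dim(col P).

Row reduce to echelon form.
R3 ← R3 + (2/3)·R1: [0, -12, -13/3, 10, -25/3]
R3 ← R3 − (4)·R2: [0, 0, -121/3, 22, 11/3]
Echelon form has 3 nonzero rows, so rank(P) = 3.
The column space has dimension equal to the rank: 3.

3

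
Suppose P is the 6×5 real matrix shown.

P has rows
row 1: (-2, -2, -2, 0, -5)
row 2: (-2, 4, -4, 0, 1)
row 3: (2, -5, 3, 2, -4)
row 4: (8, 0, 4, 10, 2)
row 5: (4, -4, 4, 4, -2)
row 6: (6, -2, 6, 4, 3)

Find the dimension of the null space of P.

2

Row reduce to echelon form.
R2 ← R2 − R1: [0, 6, -2, 0, 6]
R3 ← R3 + R1: [0, -7, 1, 2, -9]
R4 ← R4 + (4)·R1: [0, -8, -4, 10, -18]
R5 ← R5 + (2)·R1: [0, -8, 0, 4, -12]
R6 ← R6 + (3)·R1: [0, -8, 0, 4, -12]
R3 ← R3 + (7/6)·R2: [0, 0, -4/3, 2, -2]
R4 ← R4 + (4/3)·R2: [0, 0, -20/3, 10, -10]
R5 ← R5 + (4/3)·R2: [0, 0, -8/3, 4, -4]
R6 ← R6 + (4/3)·R2: [0, 0, -8/3, 4, -4]
R4 ← R4 − (5)·R3: [0, 0, 0, 0, 0]
R5 ← R5 − (2)·R3: [0, 0, 0, 0, 0]
R6 ← R6 − (2)·R3: [0, 0, 0, 0, 0]
3 nonzero rows, so rank(P) = 3.
P has 5 columns; by rank–nullity, nullity = 5 − 3 = 2.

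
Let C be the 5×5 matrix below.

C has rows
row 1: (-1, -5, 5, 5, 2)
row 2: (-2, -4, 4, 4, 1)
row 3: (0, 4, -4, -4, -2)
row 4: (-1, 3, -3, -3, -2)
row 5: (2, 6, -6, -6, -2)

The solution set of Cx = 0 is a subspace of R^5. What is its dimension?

Row reduce to echelon form.
R2 ← R2 − (2)·R1: [0, 6, -6, -6, -3]
R4 ← R4 − R1: [0, 8, -8, -8, -4]
R5 ← R5 + (2)·R1: [0, -4, 4, 4, 2]
R3 ← R3 − (2/3)·R2: [0, 0, 0, 0, 0]
R4 ← R4 − (4/3)·R2: [0, 0, 0, 0, 0]
R5 ← R5 + (2/3)·R2: [0, 0, 0, 0, 0]
2 nonzero rows, so rank(C) = 2.
C has 5 columns; by rank–nullity, nullity = 5 − 2 = 3.

3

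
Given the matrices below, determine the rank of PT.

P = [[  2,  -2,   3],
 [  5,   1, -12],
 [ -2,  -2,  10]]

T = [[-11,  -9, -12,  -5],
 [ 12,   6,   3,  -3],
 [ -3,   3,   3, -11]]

2

First compute PT:
[[-55, -21, -21, -37],
 [ -7, -75, -93, 104],
 [-32,  36,  48, -94]]
Now row reduce the product.
R2 ← R2 − (7/55)·R1: [0, -3978/55, -4968/55, 5979/55]
R3 ← R3 − (32/55)·R1: [0, 2652/55, 3312/55, -3986/55]
R3 ← R3 + (2/3)·R2: [0, 0, 0, 0]
2 nonzero rows, so rank(PT) = 2.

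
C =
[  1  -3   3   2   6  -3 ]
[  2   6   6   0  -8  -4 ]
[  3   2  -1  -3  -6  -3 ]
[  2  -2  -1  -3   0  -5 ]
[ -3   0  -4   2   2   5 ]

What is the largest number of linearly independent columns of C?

5

Row reduce to echelon form.
R2 ← R2 − (2)·R1: [0, 12, 0, -4, -20, 2]
R3 ← R3 − (3)·R1: [0, 11, -10, -9, -24, 6]
R4 ← R4 − (2)·R1: [0, 4, -7, -7, -12, 1]
R5 ← R5 + (3)·R1: [0, -9, 5, 8, 20, -4]
R3 ← R3 − (11/12)·R2: [0, 0, -10, -16/3, -17/3, 25/6]
R4 ← R4 − (1/3)·R2: [0, 0, -7, -17/3, -16/3, 1/3]
R5 ← R5 + (3/4)·R2: [0, 0, 5, 5, 5, -5/2]
R4 ← R4 − (7/10)·R3: [0, 0, 0, -29/15, -41/30, -31/12]
R5 ← R5 + (1/2)·R3: [0, 0, 0, 7/3, 13/6, -5/12]
R5 ← R5 + (35/29)·R4: [0, 0, 0, 0, 15/29, -205/58]
Echelon form has 5 nonzero rows, so rank(C) = 5.
The rank gives the maximum number of linearly independent columns: 5.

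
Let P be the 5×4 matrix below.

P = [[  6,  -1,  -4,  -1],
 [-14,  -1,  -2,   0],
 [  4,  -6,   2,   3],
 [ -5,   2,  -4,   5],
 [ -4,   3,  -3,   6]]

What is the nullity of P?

Row reduce to echelon form.
R2 ← R2 + (7/3)·R1: [0, -10/3, -34/3, -7/3]
R3 ← R3 − (2/3)·R1: [0, -16/3, 14/3, 11/3]
R4 ← R4 + (5/6)·R1: [0, 7/6, -22/3, 25/6]
R5 ← R5 + (2/3)·R1: [0, 7/3, -17/3, 16/3]
R3 ← R3 − (8/5)·R2: [0, 0, 114/5, 37/5]
R4 ← R4 + (7/20)·R2: [0, 0, -113/10, 67/20]
R5 ← R5 + (7/10)·R2: [0, 0, -68/5, 37/10]
R4 ← R4 + (113/228)·R3: [0, 0, 0, 400/57]
R5 ← R5 + (34/57)·R3: [0, 0, 0, 925/114]
R5 ← R5 − (37/32)·R4: [0, 0, 0, 0]
4 nonzero rows, so rank(P) = 4.
P has 4 columns; by rank–nullity, nullity = 4 − 4 = 0.

0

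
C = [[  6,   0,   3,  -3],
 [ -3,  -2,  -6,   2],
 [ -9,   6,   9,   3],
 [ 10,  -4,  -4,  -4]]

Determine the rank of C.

Row reduce to echelon form.
R2 ← R2 + (1/2)·R1: [0, -2, -9/2, 1/2]
R3 ← R3 + (3/2)·R1: [0, 6, 27/2, -3/2]
R4 ← R4 − (5/3)·R1: [0, -4, -9, 1]
R3 ← R3 + (3)·R2: [0, 0, 0, 0]
R4 ← R4 − (2)·R2: [0, 0, 0, 0]
Echelon form has 2 nonzero rows, so rank(C) = 2.

2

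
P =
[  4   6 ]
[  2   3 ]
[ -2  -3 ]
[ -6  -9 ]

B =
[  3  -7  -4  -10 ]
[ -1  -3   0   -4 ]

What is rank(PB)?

1

First compute PB:
[[  6, -46, -16, -64],
 [  3, -23,  -8, -32],
 [ -3,  23,   8,  32],
 [ -9,  69,  24,  96]]
Now row reduce the product.
R2 ← R2 − (1/2)·R1: [0, 0, 0, 0]
R3 ← R3 + (1/2)·R1: [0, 0, 0, 0]
R4 ← R4 + (3/2)·R1: [0, 0, 0, 0]
1 nonzero row, so rank(PB) = 1.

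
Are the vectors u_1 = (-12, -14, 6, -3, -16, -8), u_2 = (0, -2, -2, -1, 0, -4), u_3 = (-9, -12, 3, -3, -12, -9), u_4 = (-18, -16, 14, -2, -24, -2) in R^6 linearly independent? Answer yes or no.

Form the matrix with these vectors as rows and row reduce.
R3 ← R3 − (3/4)·R1: [0, -3/2, -3/2, -3/4, 0, -3]
R4 ← R4 − (3/2)·R1: [0, 5, 5, 5/2, 0, 10]
R3 ← R3 − (3/4)·R2: [0, 0, 0, 0, 0, 0]
R4 ← R4 + (5/2)·R2: [0, 0, 0, 0, 0, 0]
2 nonzero rows, so the 4 vectors span a space of dimension 2.
Since 2 < 4, the vectors are linearly dependent.

no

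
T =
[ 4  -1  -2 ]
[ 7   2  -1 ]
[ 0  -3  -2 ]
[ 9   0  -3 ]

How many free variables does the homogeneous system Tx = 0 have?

Row reduce to echelon form.
R2 ← R2 − (7/4)·R1: [0, 15/4, 5/2]
R4 ← R4 − (9/4)·R1: [0, 9/4, 3/2]
R3 ← R3 + (4/5)·R2: [0, 0, 0]
R4 ← R4 − (3/5)·R2: [0, 0, 0]
2 nonzero rows, so rank(T) = 2.
T has 3 columns; by rank–nullity, nullity = 3 − 2 = 1.

1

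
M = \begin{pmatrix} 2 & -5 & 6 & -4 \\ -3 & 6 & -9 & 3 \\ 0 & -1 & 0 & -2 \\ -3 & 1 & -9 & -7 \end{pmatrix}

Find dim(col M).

2

Row reduce to echelon form.
R2 ← R2 + (3/2)·R1: [0, -3/2, 0, -3]
R4 ← R4 + (3/2)·R1: [0, -13/2, 0, -13]
R3 ← R3 − (2/3)·R2: [0, 0, 0, 0]
R4 ← R4 − (13/3)·R2: [0, 0, 0, 0]
Echelon form has 2 nonzero rows, so rank(M) = 2.
The column space has dimension equal to the rank: 2.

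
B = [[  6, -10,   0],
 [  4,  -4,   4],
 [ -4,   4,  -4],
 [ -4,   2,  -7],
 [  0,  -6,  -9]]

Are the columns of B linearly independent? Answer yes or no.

Row reduce B to echelon form.
R2 ← R2 − (2/3)·R1: [0, 8/3, 4]
R3 ← R3 + (2/3)·R1: [0, -8/3, -4]
R4 ← R4 + (2/3)·R1: [0, -14/3, -7]
R3 ← R3 + R2: [0, 0, 0]
R4 ← R4 + (7/4)·R2: [0, 0, 0]
R5 ← R5 + (9/4)·R2: [0, 0, 0]
2 pivots among 3 columns.
Only 2 < 3 pivot columns, so the columns are linearly dependent.

no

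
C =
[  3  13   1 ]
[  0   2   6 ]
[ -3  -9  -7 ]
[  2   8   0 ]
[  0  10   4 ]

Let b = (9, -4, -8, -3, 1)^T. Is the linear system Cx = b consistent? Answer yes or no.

no

Row reduce the augmented matrix [C | b].
R3 ← R3 + R1: [0, 4, -6, 1]
R4 ← R4 − (2/3)·R1: [0, -2/3, -2/3, -9]
R3 ← R3 − (2)·R2: [0, 0, -18, 9]
R4 ← R4 + (1/3)·R2: [0, 0, 4/3, -31/3]
R5 ← R5 − (5)·R2: [0, 0, -26, 21]
R4 ← R4 + (2/27)·R3: [0, 0, 0, -29/3]
R5 ← R5 − (13/9)·R3: [0, 0, 0, 8]
R5 ← R5 + (24/29)·R4: [0, 0, 0, 0]
The echelon form has 4 nonzero rows; the last pivot sits in the augmented column, so rank(C) = 3 but rank([C|b]) = 4.
Since the ranks differ, the system is inconsistent.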